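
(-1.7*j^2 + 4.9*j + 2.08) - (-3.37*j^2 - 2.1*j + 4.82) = 1.67*j^2 + 7.0*j - 2.74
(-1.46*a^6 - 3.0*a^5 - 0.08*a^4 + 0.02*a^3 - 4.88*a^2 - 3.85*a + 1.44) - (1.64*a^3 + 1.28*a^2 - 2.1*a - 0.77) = -1.46*a^6 - 3.0*a^5 - 0.08*a^4 - 1.62*a^3 - 6.16*a^2 - 1.75*a + 2.21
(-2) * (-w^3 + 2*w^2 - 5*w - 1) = 2*w^3 - 4*w^2 + 10*w + 2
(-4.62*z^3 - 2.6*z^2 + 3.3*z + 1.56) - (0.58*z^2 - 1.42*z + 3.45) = -4.62*z^3 - 3.18*z^2 + 4.72*z - 1.89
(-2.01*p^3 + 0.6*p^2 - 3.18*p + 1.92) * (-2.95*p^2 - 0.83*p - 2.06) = 5.9295*p^5 - 0.1017*p^4 + 13.0236*p^3 - 4.2606*p^2 + 4.9572*p - 3.9552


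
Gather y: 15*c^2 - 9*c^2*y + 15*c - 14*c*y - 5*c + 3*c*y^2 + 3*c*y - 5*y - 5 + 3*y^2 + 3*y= 15*c^2 + 10*c + y^2*(3*c + 3) + y*(-9*c^2 - 11*c - 2) - 5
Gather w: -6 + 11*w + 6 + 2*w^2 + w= 2*w^2 + 12*w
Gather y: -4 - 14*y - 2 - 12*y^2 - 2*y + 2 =-12*y^2 - 16*y - 4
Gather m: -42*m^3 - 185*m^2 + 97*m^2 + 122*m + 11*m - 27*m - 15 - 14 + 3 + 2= -42*m^3 - 88*m^2 + 106*m - 24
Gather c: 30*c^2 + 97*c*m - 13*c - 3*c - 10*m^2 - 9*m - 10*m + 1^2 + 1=30*c^2 + c*(97*m - 16) - 10*m^2 - 19*m + 2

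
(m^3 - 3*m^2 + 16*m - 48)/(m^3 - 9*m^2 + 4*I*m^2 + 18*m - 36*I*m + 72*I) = (m - 4*I)/(m - 6)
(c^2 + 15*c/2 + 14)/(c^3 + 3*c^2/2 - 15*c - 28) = (c + 4)/(c^2 - 2*c - 8)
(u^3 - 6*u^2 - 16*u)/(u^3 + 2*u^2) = (u - 8)/u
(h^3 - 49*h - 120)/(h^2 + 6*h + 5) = (h^2 - 5*h - 24)/(h + 1)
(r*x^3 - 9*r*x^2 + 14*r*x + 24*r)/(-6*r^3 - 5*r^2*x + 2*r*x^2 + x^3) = r*(-x^3 + 9*x^2 - 14*x - 24)/(6*r^3 + 5*r^2*x - 2*r*x^2 - x^3)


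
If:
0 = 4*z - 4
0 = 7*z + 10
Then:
No Solution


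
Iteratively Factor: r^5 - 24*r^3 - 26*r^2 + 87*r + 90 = (r - 2)*(r^4 + 2*r^3 - 20*r^2 - 66*r - 45) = (r - 2)*(r + 1)*(r^3 + r^2 - 21*r - 45) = (r - 2)*(r + 1)*(r + 3)*(r^2 - 2*r - 15) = (r - 5)*(r - 2)*(r + 1)*(r + 3)*(r + 3)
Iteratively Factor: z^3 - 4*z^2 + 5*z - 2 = (z - 1)*(z^2 - 3*z + 2) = (z - 1)^2*(z - 2)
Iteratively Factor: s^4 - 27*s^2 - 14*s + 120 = (s - 5)*(s^3 + 5*s^2 - 2*s - 24) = (s - 5)*(s + 3)*(s^2 + 2*s - 8) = (s - 5)*(s + 3)*(s + 4)*(s - 2)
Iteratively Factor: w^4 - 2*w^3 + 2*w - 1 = (w - 1)*(w^3 - w^2 - w + 1) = (w - 1)^2*(w^2 - 1) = (w - 1)^2*(w + 1)*(w - 1)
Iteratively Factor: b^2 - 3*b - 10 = (b + 2)*(b - 5)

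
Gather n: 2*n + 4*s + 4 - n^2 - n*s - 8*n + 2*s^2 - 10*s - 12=-n^2 + n*(-s - 6) + 2*s^2 - 6*s - 8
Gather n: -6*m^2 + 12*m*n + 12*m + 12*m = -6*m^2 + 12*m*n + 24*m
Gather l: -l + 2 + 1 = 3 - l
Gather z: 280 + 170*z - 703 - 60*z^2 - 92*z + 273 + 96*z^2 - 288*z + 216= 36*z^2 - 210*z + 66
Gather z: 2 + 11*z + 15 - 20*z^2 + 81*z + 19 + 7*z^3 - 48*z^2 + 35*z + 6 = 7*z^3 - 68*z^2 + 127*z + 42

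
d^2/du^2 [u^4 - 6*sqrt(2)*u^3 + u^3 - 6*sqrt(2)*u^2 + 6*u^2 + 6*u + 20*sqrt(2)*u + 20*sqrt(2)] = 12*u^2 - 36*sqrt(2)*u + 6*u - 12*sqrt(2) + 12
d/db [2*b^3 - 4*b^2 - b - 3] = 6*b^2 - 8*b - 1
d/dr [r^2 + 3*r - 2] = 2*r + 3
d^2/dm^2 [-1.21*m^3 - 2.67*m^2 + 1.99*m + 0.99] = -7.26*m - 5.34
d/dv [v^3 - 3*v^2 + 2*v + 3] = 3*v^2 - 6*v + 2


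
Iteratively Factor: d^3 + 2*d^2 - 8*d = (d + 4)*(d^2 - 2*d) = (d - 2)*(d + 4)*(d)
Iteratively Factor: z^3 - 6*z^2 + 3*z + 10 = (z + 1)*(z^2 - 7*z + 10) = (z - 2)*(z + 1)*(z - 5)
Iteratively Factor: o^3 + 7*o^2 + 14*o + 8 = (o + 2)*(o^2 + 5*o + 4) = (o + 1)*(o + 2)*(o + 4)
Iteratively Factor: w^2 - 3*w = (w - 3)*(w)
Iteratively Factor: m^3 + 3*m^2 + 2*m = (m + 1)*(m^2 + 2*m) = (m + 1)*(m + 2)*(m)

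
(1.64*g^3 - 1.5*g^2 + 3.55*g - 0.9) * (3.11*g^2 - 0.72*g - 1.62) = 5.1004*g^5 - 5.8458*g^4 + 9.4637*g^3 - 2.925*g^2 - 5.103*g + 1.458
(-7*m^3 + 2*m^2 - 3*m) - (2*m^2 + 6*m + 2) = -7*m^3 - 9*m - 2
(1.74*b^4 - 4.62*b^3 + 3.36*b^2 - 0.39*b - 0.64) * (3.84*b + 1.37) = 6.6816*b^5 - 15.357*b^4 + 6.573*b^3 + 3.1056*b^2 - 2.9919*b - 0.8768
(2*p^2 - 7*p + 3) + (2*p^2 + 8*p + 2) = 4*p^2 + p + 5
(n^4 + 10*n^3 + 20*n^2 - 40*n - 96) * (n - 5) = n^5 + 5*n^4 - 30*n^3 - 140*n^2 + 104*n + 480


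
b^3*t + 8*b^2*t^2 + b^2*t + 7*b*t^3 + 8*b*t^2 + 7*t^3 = (b + t)*(b + 7*t)*(b*t + t)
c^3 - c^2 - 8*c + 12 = (c - 2)^2*(c + 3)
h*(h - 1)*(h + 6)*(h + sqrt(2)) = h^4 + sqrt(2)*h^3 + 5*h^3 - 6*h^2 + 5*sqrt(2)*h^2 - 6*sqrt(2)*h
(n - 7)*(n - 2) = n^2 - 9*n + 14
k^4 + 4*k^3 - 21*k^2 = k^2*(k - 3)*(k + 7)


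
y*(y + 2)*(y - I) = y^3 + 2*y^2 - I*y^2 - 2*I*y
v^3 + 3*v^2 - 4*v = v*(v - 1)*(v + 4)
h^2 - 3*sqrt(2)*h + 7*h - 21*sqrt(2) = (h + 7)*(h - 3*sqrt(2))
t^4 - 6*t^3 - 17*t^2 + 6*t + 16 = (t - 8)*(t - 1)*(t + 1)*(t + 2)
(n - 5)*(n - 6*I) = n^2 - 5*n - 6*I*n + 30*I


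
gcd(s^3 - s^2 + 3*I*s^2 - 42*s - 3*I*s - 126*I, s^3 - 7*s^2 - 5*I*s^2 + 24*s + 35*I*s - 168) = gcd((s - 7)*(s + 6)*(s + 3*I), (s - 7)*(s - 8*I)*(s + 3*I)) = s^2 + s*(-7 + 3*I) - 21*I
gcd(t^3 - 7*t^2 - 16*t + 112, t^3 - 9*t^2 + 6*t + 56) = t^2 - 11*t + 28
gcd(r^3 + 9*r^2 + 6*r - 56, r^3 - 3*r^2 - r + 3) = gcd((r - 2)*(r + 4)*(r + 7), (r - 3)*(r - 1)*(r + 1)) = 1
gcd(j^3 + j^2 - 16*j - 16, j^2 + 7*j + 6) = j + 1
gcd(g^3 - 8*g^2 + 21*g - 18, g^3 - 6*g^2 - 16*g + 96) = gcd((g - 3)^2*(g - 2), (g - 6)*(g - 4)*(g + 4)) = 1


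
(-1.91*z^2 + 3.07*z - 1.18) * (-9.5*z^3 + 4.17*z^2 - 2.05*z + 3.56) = 18.145*z^5 - 37.1297*z^4 + 27.9274*z^3 - 18.0137*z^2 + 13.3482*z - 4.2008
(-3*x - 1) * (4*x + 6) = -12*x^2 - 22*x - 6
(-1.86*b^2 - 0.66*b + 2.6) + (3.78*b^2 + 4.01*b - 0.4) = 1.92*b^2 + 3.35*b + 2.2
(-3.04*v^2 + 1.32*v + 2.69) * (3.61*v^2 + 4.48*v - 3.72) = -10.9744*v^4 - 8.854*v^3 + 26.9333*v^2 + 7.1408*v - 10.0068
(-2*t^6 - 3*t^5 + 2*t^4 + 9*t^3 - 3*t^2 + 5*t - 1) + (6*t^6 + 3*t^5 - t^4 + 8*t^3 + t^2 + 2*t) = 4*t^6 + t^4 + 17*t^3 - 2*t^2 + 7*t - 1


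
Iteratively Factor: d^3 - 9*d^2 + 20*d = (d)*(d^2 - 9*d + 20) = d*(d - 5)*(d - 4)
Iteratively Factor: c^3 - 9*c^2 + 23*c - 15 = (c - 3)*(c^2 - 6*c + 5) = (c - 5)*(c - 3)*(c - 1)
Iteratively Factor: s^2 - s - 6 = (s + 2)*(s - 3)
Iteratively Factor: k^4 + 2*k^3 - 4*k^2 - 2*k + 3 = (k - 1)*(k^3 + 3*k^2 - k - 3) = (k - 1)^2*(k^2 + 4*k + 3) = (k - 1)^2*(k + 3)*(k + 1)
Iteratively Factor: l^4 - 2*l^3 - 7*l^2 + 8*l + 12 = (l - 3)*(l^3 + l^2 - 4*l - 4) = (l - 3)*(l + 2)*(l^2 - l - 2) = (l - 3)*(l - 2)*(l + 2)*(l + 1)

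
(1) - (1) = 0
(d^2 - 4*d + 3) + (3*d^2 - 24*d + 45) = 4*d^2 - 28*d + 48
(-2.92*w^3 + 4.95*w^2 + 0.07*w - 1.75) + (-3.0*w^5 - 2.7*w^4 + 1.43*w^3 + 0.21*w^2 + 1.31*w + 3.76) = -3.0*w^5 - 2.7*w^4 - 1.49*w^3 + 5.16*w^2 + 1.38*w + 2.01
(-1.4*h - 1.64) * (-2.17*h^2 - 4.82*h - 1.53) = 3.038*h^3 + 10.3068*h^2 + 10.0468*h + 2.5092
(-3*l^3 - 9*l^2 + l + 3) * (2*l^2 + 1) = -6*l^5 - 18*l^4 - l^3 - 3*l^2 + l + 3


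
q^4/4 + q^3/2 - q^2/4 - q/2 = q*(q/2 + 1/2)*(q/2 + 1)*(q - 1)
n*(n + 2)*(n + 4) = n^3 + 6*n^2 + 8*n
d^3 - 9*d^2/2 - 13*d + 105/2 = (d - 5)*(d - 3)*(d + 7/2)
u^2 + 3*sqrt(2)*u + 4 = (u + sqrt(2))*(u + 2*sqrt(2))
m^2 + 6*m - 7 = (m - 1)*(m + 7)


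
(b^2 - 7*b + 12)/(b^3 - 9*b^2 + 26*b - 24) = 1/(b - 2)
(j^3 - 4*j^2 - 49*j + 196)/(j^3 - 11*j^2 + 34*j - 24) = (j^2 - 49)/(j^2 - 7*j + 6)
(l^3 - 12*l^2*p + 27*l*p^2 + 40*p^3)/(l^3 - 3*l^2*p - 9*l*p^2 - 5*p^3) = (l - 8*p)/(l + p)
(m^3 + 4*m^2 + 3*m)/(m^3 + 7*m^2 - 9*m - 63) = m*(m + 1)/(m^2 + 4*m - 21)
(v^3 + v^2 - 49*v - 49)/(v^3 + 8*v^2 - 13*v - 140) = (v^2 - 6*v - 7)/(v^2 + v - 20)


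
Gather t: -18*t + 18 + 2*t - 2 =16 - 16*t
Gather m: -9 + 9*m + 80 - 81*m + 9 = 80 - 72*m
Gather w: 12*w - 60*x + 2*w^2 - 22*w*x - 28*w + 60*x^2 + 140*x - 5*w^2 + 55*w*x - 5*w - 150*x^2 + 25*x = -3*w^2 + w*(33*x - 21) - 90*x^2 + 105*x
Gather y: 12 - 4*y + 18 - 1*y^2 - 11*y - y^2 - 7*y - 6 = -2*y^2 - 22*y + 24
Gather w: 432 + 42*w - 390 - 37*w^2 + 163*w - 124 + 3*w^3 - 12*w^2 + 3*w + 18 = 3*w^3 - 49*w^2 + 208*w - 64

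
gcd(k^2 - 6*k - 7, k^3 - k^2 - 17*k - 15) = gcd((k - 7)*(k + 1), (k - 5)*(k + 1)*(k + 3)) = k + 1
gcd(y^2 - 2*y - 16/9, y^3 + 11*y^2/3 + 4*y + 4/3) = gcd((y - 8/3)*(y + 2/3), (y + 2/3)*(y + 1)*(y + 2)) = y + 2/3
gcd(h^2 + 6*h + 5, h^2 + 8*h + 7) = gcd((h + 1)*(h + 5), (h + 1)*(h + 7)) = h + 1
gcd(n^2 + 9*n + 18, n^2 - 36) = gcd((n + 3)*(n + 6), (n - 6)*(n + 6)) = n + 6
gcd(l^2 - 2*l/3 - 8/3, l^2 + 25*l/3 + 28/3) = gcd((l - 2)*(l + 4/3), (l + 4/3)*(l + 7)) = l + 4/3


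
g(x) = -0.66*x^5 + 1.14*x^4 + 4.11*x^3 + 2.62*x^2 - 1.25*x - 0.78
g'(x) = -3.3*x^4 + 4.56*x^3 + 12.33*x^2 + 5.24*x - 1.25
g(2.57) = 58.81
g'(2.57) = 27.10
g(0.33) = -0.75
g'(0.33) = 1.95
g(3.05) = 60.85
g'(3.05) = -26.76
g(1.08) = 6.68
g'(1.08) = 20.05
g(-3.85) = 617.06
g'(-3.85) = -823.92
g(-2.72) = 99.96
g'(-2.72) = -196.67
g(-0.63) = 0.26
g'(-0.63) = -1.32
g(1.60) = 21.31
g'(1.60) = 35.75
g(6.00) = -2680.92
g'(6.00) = -2817.77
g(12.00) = -133126.50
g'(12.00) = -58711.97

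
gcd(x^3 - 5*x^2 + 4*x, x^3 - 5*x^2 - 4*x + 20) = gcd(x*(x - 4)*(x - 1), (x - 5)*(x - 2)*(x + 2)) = 1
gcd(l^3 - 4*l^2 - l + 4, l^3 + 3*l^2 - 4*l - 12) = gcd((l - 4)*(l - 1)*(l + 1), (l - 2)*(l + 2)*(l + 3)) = 1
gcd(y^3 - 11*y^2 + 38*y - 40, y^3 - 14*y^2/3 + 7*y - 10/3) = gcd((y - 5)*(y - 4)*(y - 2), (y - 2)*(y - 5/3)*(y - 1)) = y - 2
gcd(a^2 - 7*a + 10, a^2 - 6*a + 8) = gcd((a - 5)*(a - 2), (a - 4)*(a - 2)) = a - 2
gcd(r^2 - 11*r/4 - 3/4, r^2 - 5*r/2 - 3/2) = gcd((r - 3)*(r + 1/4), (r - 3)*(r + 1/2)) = r - 3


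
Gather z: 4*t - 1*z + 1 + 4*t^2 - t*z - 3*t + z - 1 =4*t^2 - t*z + t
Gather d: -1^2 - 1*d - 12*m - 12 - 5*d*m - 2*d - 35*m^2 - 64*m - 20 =d*(-5*m - 3) - 35*m^2 - 76*m - 33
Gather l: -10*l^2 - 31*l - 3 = -10*l^2 - 31*l - 3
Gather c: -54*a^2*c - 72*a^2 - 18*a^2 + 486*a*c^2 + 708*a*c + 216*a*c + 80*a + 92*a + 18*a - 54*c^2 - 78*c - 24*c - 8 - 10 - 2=-90*a^2 + 190*a + c^2*(486*a - 54) + c*(-54*a^2 + 924*a - 102) - 20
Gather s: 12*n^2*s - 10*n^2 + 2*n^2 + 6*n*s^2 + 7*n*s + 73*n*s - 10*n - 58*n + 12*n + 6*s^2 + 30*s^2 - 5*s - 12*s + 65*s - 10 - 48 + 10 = -8*n^2 - 56*n + s^2*(6*n + 36) + s*(12*n^2 + 80*n + 48) - 48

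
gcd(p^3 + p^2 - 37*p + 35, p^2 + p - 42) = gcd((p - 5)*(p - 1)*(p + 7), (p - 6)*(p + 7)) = p + 7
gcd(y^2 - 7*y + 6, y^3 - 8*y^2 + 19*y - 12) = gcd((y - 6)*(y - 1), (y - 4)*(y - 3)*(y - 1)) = y - 1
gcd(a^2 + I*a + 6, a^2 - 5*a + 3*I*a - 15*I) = a + 3*I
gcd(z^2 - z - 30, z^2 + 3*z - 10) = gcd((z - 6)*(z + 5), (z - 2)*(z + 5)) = z + 5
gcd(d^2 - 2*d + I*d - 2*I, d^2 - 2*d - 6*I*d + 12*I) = d - 2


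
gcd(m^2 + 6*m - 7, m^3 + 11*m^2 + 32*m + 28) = m + 7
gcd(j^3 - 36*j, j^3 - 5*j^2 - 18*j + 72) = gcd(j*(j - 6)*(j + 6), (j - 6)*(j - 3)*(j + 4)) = j - 6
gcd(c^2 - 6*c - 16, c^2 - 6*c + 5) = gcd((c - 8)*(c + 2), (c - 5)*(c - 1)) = 1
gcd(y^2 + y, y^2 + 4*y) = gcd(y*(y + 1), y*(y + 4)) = y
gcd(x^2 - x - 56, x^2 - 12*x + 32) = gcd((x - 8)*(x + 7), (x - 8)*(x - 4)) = x - 8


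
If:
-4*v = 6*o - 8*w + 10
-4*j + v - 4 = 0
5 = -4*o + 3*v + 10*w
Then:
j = -7*w/34 - 73/68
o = 32*w/17 - 25/17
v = -14*w/17 - 5/17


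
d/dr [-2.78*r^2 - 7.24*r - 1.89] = -5.56*r - 7.24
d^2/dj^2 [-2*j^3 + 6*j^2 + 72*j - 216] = 12 - 12*j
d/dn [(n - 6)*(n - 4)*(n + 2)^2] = 4*n^3 - 18*n^2 - 24*n + 56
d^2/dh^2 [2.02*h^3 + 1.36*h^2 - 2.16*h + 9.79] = 12.12*h + 2.72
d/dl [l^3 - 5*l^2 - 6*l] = 3*l^2 - 10*l - 6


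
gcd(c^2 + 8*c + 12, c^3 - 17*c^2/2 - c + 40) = c + 2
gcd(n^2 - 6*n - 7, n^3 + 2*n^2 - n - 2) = n + 1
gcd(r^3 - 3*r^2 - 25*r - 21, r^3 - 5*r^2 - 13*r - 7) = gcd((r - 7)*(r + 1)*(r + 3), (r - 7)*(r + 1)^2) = r^2 - 6*r - 7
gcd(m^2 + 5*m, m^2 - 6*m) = m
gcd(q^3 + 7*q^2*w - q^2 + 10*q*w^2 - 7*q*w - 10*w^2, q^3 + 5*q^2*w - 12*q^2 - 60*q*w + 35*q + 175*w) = q + 5*w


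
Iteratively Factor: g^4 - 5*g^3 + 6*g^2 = (g - 3)*(g^3 - 2*g^2) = g*(g - 3)*(g^2 - 2*g) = g*(g - 3)*(g - 2)*(g)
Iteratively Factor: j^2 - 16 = (j + 4)*(j - 4)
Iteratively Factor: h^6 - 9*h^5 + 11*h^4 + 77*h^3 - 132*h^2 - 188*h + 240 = (h - 4)*(h^5 - 5*h^4 - 9*h^3 + 41*h^2 + 32*h - 60) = (h - 4)*(h - 3)*(h^4 - 2*h^3 - 15*h^2 - 4*h + 20) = (h - 4)*(h - 3)*(h - 1)*(h^3 - h^2 - 16*h - 20) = (h - 5)*(h - 4)*(h - 3)*(h - 1)*(h^2 + 4*h + 4) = (h - 5)*(h - 4)*(h - 3)*(h - 1)*(h + 2)*(h + 2)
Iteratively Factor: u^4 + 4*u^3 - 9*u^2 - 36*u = (u + 3)*(u^3 + u^2 - 12*u) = (u - 3)*(u + 3)*(u^2 + 4*u) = (u - 3)*(u + 3)*(u + 4)*(u)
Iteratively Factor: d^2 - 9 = (d - 3)*(d + 3)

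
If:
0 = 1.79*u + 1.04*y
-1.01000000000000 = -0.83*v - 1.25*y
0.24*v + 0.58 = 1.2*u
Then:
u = 1.51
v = 5.13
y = -2.60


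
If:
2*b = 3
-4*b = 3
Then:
No Solution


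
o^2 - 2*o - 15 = (o - 5)*(o + 3)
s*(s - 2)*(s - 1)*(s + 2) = s^4 - s^3 - 4*s^2 + 4*s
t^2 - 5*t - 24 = (t - 8)*(t + 3)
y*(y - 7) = y^2 - 7*y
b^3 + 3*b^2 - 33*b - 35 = (b - 5)*(b + 1)*(b + 7)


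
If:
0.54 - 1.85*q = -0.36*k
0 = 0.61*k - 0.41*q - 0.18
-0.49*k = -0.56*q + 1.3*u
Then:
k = 0.57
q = 0.40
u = -0.04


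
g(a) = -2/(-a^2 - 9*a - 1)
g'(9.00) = 0.00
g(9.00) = 0.01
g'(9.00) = 0.00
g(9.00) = 0.01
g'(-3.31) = -0.01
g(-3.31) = -0.11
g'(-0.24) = -14.02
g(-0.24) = -1.81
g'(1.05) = -0.17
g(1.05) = 0.17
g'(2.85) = -0.02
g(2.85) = 0.06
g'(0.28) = -1.48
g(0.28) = 0.56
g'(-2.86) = -0.02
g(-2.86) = -0.12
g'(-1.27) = -0.17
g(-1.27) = -0.23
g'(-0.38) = -3.18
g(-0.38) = -0.88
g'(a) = -2*(2*a + 9)/(-a^2 - 9*a - 1)^2 = 2*(-2*a - 9)/(a^2 + 9*a + 1)^2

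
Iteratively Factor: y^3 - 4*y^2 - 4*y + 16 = (y - 4)*(y^2 - 4) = (y - 4)*(y - 2)*(y + 2)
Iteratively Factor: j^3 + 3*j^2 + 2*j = (j + 1)*(j^2 + 2*j) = (j + 1)*(j + 2)*(j)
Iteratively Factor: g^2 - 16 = (g + 4)*(g - 4)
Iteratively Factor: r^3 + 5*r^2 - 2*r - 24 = (r + 3)*(r^2 + 2*r - 8) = (r + 3)*(r + 4)*(r - 2)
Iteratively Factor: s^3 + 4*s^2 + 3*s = (s + 1)*(s^2 + 3*s) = s*(s + 1)*(s + 3)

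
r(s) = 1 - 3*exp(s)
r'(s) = -3*exp(s)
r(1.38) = -10.92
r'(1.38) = -11.92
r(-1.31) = 0.19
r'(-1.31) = -0.81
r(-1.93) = 0.56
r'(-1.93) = -0.44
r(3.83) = -137.19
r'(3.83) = -138.19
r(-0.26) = -1.31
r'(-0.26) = -2.31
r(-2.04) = 0.61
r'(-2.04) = -0.39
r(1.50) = -12.45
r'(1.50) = -13.45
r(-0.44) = -0.93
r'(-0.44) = -1.93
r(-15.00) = 1.00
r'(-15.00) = 0.00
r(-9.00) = 1.00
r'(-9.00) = 0.00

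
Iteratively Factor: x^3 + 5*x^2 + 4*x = (x)*(x^2 + 5*x + 4) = x*(x + 4)*(x + 1)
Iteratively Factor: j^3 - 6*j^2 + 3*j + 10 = (j - 2)*(j^2 - 4*j - 5) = (j - 5)*(j - 2)*(j + 1)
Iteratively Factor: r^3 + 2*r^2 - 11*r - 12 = (r + 4)*(r^2 - 2*r - 3) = (r - 3)*(r + 4)*(r + 1)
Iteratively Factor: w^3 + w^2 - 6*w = (w)*(w^2 + w - 6) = w*(w + 3)*(w - 2)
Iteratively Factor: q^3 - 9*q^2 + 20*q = (q - 4)*(q^2 - 5*q) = (q - 5)*(q - 4)*(q)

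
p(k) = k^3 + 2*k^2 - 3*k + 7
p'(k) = 3*k^2 + 4*k - 3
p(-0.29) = 8.01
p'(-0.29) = -3.91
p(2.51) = 27.88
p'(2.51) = 25.94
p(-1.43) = 12.46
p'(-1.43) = -2.59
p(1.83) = 14.34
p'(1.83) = 14.37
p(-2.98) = 7.24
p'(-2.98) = 11.72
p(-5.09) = -57.79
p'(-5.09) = 54.36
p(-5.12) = -59.43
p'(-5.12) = 55.16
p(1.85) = 14.63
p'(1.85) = 14.67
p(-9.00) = -533.00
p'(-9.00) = 204.00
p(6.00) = 277.00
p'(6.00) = 129.00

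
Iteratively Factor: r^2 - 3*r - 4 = (r + 1)*(r - 4)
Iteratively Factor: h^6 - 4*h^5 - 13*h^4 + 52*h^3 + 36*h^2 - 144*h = (h)*(h^5 - 4*h^4 - 13*h^3 + 52*h^2 + 36*h - 144) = h*(h - 3)*(h^4 - h^3 - 16*h^2 + 4*h + 48) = h*(h - 3)*(h + 2)*(h^3 - 3*h^2 - 10*h + 24) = h*(h - 3)*(h - 2)*(h + 2)*(h^2 - h - 12) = h*(h - 4)*(h - 3)*(h - 2)*(h + 2)*(h + 3)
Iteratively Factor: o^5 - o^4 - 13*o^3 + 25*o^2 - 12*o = (o)*(o^4 - o^3 - 13*o^2 + 25*o - 12) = o*(o - 1)*(o^3 - 13*o + 12) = o*(o - 1)^2*(o^2 + o - 12) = o*(o - 1)^2*(o + 4)*(o - 3)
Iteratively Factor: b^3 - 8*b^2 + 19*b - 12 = (b - 1)*(b^2 - 7*b + 12) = (b - 3)*(b - 1)*(b - 4)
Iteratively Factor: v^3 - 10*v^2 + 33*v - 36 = (v - 3)*(v^2 - 7*v + 12) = (v - 4)*(v - 3)*(v - 3)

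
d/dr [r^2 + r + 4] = 2*r + 1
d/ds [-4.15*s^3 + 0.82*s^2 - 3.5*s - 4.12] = -12.45*s^2 + 1.64*s - 3.5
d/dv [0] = 0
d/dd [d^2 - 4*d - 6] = 2*d - 4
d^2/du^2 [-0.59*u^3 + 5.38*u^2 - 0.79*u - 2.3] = 10.76 - 3.54*u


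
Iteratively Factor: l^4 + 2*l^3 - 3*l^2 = (l)*(l^3 + 2*l^2 - 3*l) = l*(l + 3)*(l^2 - l) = l^2*(l + 3)*(l - 1)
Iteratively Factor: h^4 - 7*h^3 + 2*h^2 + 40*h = (h - 4)*(h^3 - 3*h^2 - 10*h) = (h - 5)*(h - 4)*(h^2 + 2*h) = h*(h - 5)*(h - 4)*(h + 2)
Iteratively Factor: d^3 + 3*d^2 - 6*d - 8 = (d + 1)*(d^2 + 2*d - 8) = (d - 2)*(d + 1)*(d + 4)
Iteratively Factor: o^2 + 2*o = (o + 2)*(o)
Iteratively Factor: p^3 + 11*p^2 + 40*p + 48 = (p + 4)*(p^2 + 7*p + 12) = (p + 3)*(p + 4)*(p + 4)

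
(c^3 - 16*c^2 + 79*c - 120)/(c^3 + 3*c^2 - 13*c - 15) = (c^2 - 13*c + 40)/(c^2 + 6*c + 5)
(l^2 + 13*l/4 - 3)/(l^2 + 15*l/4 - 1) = (4*l - 3)/(4*l - 1)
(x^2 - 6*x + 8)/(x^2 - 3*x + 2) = (x - 4)/(x - 1)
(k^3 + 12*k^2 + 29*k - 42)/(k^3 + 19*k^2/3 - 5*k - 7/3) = 3*(k + 6)/(3*k + 1)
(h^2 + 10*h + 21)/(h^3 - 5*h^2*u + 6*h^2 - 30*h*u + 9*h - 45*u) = (-h - 7)/(-h^2 + 5*h*u - 3*h + 15*u)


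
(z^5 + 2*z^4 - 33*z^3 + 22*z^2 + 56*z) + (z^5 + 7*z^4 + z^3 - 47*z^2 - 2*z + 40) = 2*z^5 + 9*z^4 - 32*z^3 - 25*z^2 + 54*z + 40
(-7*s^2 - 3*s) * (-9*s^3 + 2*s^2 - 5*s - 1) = 63*s^5 + 13*s^4 + 29*s^3 + 22*s^2 + 3*s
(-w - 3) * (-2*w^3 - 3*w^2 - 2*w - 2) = 2*w^4 + 9*w^3 + 11*w^2 + 8*w + 6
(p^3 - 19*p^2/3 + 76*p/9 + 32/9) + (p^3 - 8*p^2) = 2*p^3 - 43*p^2/3 + 76*p/9 + 32/9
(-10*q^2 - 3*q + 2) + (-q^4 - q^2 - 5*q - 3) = -q^4 - 11*q^2 - 8*q - 1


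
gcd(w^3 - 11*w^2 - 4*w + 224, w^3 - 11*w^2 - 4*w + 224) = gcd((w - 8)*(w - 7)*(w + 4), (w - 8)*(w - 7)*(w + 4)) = w^3 - 11*w^2 - 4*w + 224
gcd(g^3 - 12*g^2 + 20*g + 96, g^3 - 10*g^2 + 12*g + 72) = g^2 - 4*g - 12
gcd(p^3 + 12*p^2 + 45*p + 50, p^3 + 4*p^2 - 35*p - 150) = p^2 + 10*p + 25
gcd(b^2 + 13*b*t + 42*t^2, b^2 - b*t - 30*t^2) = 1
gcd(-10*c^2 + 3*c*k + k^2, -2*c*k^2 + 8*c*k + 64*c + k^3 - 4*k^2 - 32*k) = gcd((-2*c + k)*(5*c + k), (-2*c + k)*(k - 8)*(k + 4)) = 2*c - k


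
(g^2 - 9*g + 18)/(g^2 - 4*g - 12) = (g - 3)/(g + 2)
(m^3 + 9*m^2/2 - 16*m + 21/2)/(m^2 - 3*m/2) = m + 6 - 7/m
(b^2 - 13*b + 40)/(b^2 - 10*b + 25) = (b - 8)/(b - 5)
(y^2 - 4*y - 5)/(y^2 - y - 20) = (y + 1)/(y + 4)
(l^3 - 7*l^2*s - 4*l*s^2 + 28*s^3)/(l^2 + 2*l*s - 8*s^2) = (l^2 - 5*l*s - 14*s^2)/(l + 4*s)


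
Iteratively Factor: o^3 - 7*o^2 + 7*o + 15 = (o - 5)*(o^2 - 2*o - 3) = (o - 5)*(o + 1)*(o - 3)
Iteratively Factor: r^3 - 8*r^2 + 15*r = (r - 3)*(r^2 - 5*r) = (r - 5)*(r - 3)*(r)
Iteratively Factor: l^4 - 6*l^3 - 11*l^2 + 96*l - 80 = (l + 4)*(l^3 - 10*l^2 + 29*l - 20) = (l - 1)*(l + 4)*(l^2 - 9*l + 20) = (l - 5)*(l - 1)*(l + 4)*(l - 4)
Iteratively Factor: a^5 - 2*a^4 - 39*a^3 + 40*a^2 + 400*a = (a - 5)*(a^4 + 3*a^3 - 24*a^2 - 80*a) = a*(a - 5)*(a^3 + 3*a^2 - 24*a - 80) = a*(a - 5)*(a + 4)*(a^2 - a - 20) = a*(a - 5)^2*(a + 4)*(a + 4)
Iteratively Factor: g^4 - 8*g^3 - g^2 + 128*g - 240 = (g - 5)*(g^3 - 3*g^2 - 16*g + 48) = (g - 5)*(g - 3)*(g^2 - 16) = (g - 5)*(g - 3)*(g + 4)*(g - 4)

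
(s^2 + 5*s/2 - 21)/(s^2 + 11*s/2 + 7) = (2*s^2 + 5*s - 42)/(2*s^2 + 11*s + 14)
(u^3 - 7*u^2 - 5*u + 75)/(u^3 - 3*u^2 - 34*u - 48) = (u^2 - 10*u + 25)/(u^2 - 6*u - 16)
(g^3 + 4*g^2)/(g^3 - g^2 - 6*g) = g*(g + 4)/(g^2 - g - 6)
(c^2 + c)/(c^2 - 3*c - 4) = c/(c - 4)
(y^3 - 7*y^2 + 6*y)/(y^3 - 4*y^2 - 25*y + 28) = y*(y - 6)/(y^2 - 3*y - 28)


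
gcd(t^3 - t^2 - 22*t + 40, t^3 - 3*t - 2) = t - 2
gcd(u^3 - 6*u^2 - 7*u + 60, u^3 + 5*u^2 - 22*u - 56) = u - 4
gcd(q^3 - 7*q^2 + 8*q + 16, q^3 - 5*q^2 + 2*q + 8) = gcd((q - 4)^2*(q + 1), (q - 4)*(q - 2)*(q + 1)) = q^2 - 3*q - 4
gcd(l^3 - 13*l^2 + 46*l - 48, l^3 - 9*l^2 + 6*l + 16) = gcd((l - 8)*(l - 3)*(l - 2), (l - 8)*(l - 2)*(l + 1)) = l^2 - 10*l + 16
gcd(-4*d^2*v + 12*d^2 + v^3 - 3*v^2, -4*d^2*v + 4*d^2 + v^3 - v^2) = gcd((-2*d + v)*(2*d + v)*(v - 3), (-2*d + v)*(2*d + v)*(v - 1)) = -4*d^2 + v^2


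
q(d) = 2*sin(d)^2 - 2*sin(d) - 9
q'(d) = 4*sin(d)*cos(d) - 2*cos(d)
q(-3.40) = -9.38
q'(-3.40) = 0.95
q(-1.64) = -5.01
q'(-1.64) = 0.41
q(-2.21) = -6.11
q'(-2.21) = 3.11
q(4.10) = -6.02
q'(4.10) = 3.03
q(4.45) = -5.20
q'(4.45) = 1.52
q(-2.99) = -8.65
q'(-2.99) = 2.57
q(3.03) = -9.20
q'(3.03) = 1.54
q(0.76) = -9.43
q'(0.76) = 0.55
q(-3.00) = -8.68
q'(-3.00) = 2.54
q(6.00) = -8.29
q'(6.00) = -2.99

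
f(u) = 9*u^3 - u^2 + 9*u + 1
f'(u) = 27*u^2 - 2*u + 9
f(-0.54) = -5.57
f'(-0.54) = 17.95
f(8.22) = 5006.12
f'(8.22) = 1816.91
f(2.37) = 136.52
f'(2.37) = 155.92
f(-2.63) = -193.31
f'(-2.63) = 201.02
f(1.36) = 34.03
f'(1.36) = 56.22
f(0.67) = 9.29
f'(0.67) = 19.78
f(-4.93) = -1146.08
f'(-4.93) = 675.09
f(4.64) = 920.31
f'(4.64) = 581.02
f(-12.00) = -15803.00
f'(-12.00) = 3921.00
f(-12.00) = -15803.00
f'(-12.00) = 3921.00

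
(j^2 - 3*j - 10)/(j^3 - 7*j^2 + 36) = (j - 5)/(j^2 - 9*j + 18)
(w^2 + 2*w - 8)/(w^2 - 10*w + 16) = (w + 4)/(w - 8)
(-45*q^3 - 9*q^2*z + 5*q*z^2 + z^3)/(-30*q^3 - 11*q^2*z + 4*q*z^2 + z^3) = (3*q + z)/(2*q + z)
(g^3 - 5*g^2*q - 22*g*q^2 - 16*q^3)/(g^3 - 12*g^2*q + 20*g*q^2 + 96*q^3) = (-g - q)/(-g + 6*q)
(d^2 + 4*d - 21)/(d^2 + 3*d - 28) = (d - 3)/(d - 4)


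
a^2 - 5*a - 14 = (a - 7)*(a + 2)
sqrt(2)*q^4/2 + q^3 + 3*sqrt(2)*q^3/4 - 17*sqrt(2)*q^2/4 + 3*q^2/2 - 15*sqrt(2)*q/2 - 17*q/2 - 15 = (q - 3)*(q + 5/2)*(q + sqrt(2))*(sqrt(2)*q/2 + sqrt(2))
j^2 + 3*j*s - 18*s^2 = (j - 3*s)*(j + 6*s)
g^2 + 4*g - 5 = (g - 1)*(g + 5)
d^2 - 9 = (d - 3)*(d + 3)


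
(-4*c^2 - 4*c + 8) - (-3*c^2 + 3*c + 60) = -c^2 - 7*c - 52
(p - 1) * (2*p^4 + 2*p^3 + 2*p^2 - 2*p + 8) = 2*p^5 - 4*p^2 + 10*p - 8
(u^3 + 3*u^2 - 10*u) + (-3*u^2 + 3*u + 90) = u^3 - 7*u + 90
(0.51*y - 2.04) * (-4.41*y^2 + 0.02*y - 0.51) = -2.2491*y^3 + 9.0066*y^2 - 0.3009*y + 1.0404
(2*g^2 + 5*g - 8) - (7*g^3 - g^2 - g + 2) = -7*g^3 + 3*g^2 + 6*g - 10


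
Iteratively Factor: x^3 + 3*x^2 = (x)*(x^2 + 3*x) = x*(x + 3)*(x)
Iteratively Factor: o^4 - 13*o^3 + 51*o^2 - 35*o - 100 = (o + 1)*(o^3 - 14*o^2 + 65*o - 100) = (o - 5)*(o + 1)*(o^2 - 9*o + 20) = (o - 5)*(o - 4)*(o + 1)*(o - 5)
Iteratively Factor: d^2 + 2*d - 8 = (d - 2)*(d + 4)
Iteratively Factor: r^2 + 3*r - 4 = (r - 1)*(r + 4)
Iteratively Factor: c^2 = (c)*(c)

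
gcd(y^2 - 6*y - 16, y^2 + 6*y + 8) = y + 2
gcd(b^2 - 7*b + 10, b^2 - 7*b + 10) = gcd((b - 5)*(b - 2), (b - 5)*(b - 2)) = b^2 - 7*b + 10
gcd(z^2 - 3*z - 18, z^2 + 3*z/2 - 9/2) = z + 3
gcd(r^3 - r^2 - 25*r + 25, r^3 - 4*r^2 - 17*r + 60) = r - 5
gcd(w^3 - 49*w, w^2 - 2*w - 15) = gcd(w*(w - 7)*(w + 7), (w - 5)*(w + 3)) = 1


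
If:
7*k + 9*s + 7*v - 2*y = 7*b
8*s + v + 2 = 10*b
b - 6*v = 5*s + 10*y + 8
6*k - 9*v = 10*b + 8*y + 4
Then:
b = -1492*y/5 - 2341/10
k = -308*y/5 - 242/5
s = -2046*y/5 - 3213/10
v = 1448*y/5 + 1137/5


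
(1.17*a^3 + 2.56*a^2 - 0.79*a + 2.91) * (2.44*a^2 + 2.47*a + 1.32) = 2.8548*a^5 + 9.1363*a^4 + 5.94*a^3 + 8.5283*a^2 + 6.1449*a + 3.8412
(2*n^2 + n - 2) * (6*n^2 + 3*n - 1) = 12*n^4 + 12*n^3 - 11*n^2 - 7*n + 2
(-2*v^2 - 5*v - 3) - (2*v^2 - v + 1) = -4*v^2 - 4*v - 4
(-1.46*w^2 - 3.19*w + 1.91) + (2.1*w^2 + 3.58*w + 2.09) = 0.64*w^2 + 0.39*w + 4.0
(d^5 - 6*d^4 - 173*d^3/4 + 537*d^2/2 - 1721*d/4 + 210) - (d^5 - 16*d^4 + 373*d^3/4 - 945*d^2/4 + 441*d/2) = 10*d^4 - 273*d^3/2 + 2019*d^2/4 - 2603*d/4 + 210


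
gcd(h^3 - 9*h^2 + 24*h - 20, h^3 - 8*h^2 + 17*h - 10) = h^2 - 7*h + 10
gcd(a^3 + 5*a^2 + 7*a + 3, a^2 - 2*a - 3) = a + 1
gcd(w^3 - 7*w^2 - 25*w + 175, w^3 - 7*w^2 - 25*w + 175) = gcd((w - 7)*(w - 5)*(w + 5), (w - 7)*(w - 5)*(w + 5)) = w^3 - 7*w^2 - 25*w + 175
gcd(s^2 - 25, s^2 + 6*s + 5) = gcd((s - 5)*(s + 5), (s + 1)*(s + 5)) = s + 5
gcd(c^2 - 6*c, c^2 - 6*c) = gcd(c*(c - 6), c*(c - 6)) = c^2 - 6*c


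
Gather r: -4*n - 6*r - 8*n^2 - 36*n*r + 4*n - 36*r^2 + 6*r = -8*n^2 - 36*n*r - 36*r^2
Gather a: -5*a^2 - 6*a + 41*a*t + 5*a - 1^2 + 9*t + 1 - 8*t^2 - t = -5*a^2 + a*(41*t - 1) - 8*t^2 + 8*t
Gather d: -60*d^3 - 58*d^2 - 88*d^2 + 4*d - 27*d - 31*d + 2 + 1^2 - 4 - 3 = -60*d^3 - 146*d^2 - 54*d - 4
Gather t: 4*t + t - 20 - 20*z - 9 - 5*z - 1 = 5*t - 25*z - 30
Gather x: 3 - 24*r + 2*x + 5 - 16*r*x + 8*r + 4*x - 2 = -16*r + x*(6 - 16*r) + 6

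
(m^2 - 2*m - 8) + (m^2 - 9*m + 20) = 2*m^2 - 11*m + 12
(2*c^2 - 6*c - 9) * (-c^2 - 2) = -2*c^4 + 6*c^3 + 5*c^2 + 12*c + 18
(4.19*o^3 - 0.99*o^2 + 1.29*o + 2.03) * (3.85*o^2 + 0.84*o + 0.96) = 16.1315*o^5 - 0.2919*o^4 + 8.1573*o^3 + 7.9487*o^2 + 2.9436*o + 1.9488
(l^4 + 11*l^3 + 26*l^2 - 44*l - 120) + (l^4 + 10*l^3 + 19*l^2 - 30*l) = 2*l^4 + 21*l^3 + 45*l^2 - 74*l - 120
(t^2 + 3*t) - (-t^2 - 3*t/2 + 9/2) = 2*t^2 + 9*t/2 - 9/2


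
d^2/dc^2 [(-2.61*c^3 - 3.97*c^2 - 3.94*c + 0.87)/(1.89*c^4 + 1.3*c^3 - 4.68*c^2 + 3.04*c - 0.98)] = (-18.646362*c^9 - 85.0874219999998*c^8 - 365.93046*c^7 + 1.80151599999988*c^6 + 452.863524*c^5 + 36.5368560000002*c^4 - 560.170136*c^3 + 249.964536*c^2 + 25.766928*c - 23.001624)/(6.751269*c^12 + 13.93119*c^11 - 40.569984*c^10 - 34.218008*c^9 + 134.772714*c^8 - 74.951448*c^7 - 114.034344*c^6 + 237.78192*c^5 - 211.937412*c^4 + 115.49596*c^3 - 40.65432*c^2 + 8.758848*c - 0.941192)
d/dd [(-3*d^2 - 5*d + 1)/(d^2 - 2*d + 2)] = (11*d^2 - 14*d - 8)/(d^4 - 4*d^3 + 8*d^2 - 8*d + 4)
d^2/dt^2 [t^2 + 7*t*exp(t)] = 7*t*exp(t) + 14*exp(t) + 2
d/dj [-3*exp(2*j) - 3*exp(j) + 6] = (-6*exp(j) - 3)*exp(j)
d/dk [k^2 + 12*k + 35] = 2*k + 12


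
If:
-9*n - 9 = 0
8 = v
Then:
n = -1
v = 8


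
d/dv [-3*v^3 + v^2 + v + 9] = -9*v^2 + 2*v + 1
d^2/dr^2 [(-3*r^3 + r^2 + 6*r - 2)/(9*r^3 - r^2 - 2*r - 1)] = 2*(54*r^6 + 1296*r^5 - 1242*r^4 + 310*r^3 + 405*r^2 - 93*r - 17)/(729*r^9 - 243*r^8 - 459*r^7 - 136*r^6 + 156*r^5 + 93*r^4 + 7*r^3 - 15*r^2 - 6*r - 1)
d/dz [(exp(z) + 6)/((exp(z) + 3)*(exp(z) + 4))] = (-exp(2*z) - 12*exp(z) - 30)*exp(z)/(exp(4*z) + 14*exp(3*z) + 73*exp(2*z) + 168*exp(z) + 144)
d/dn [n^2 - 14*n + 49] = 2*n - 14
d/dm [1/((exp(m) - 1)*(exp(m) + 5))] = 2*(-exp(m) - 2)*exp(m)/(exp(4*m) + 8*exp(3*m) + 6*exp(2*m) - 40*exp(m) + 25)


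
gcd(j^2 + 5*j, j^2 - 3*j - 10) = 1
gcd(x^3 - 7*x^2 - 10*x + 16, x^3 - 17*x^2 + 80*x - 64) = x^2 - 9*x + 8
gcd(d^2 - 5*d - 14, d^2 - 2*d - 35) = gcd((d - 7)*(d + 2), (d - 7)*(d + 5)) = d - 7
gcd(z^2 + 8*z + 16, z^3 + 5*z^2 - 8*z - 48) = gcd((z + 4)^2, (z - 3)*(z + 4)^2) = z^2 + 8*z + 16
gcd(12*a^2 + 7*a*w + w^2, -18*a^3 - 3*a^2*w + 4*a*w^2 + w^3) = 3*a + w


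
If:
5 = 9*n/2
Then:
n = 10/9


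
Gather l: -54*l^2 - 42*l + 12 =-54*l^2 - 42*l + 12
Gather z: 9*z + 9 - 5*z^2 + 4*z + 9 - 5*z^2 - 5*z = -10*z^2 + 8*z + 18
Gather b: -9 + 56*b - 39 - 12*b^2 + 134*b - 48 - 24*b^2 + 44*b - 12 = -36*b^2 + 234*b - 108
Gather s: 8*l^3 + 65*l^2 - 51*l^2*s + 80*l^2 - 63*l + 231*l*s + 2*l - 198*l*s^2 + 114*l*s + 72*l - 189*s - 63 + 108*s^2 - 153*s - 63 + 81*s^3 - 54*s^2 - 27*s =8*l^3 + 145*l^2 + 11*l + 81*s^3 + s^2*(54 - 198*l) + s*(-51*l^2 + 345*l - 369) - 126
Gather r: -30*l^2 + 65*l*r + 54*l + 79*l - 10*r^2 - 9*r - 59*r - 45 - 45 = -30*l^2 + 133*l - 10*r^2 + r*(65*l - 68) - 90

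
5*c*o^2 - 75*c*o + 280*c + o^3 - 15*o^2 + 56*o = (5*c + o)*(o - 8)*(o - 7)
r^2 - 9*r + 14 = (r - 7)*(r - 2)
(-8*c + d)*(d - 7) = -8*c*d + 56*c + d^2 - 7*d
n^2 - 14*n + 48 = (n - 8)*(n - 6)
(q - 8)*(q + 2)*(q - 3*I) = q^3 - 6*q^2 - 3*I*q^2 - 16*q + 18*I*q + 48*I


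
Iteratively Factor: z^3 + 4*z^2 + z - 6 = (z + 2)*(z^2 + 2*z - 3) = (z - 1)*(z + 2)*(z + 3)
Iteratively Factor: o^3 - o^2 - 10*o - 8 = (o + 2)*(o^2 - 3*o - 4) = (o + 1)*(o + 2)*(o - 4)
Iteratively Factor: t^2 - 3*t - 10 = (t + 2)*(t - 5)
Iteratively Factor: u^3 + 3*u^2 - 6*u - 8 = (u + 4)*(u^2 - u - 2) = (u + 1)*(u + 4)*(u - 2)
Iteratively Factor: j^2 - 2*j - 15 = (j - 5)*(j + 3)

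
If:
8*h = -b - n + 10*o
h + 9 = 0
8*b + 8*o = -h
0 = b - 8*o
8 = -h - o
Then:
No Solution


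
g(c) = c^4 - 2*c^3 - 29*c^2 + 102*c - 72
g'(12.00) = 5454.00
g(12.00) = 14256.00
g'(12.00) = 5454.00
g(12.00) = 14256.00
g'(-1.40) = 160.46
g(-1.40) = -262.31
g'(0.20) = 90.19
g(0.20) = -52.77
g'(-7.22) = -1297.48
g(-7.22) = 1149.94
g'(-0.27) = 117.14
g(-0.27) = -101.61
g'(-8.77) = -2548.92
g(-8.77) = 4067.63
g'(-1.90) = 163.10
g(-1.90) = -343.74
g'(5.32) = 225.90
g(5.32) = 149.76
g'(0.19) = 90.79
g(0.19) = -53.68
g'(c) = 4*c^3 - 6*c^2 - 58*c + 102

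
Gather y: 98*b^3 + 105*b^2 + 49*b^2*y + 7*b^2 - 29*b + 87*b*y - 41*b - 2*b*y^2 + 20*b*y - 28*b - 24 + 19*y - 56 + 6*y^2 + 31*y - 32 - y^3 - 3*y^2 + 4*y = 98*b^3 + 112*b^2 - 98*b - y^3 + y^2*(3 - 2*b) + y*(49*b^2 + 107*b + 54) - 112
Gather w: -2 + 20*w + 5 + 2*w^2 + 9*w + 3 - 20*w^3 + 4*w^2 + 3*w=-20*w^3 + 6*w^2 + 32*w + 6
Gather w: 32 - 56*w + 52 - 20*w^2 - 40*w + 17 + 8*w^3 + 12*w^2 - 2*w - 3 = 8*w^3 - 8*w^2 - 98*w + 98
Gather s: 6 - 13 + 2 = -5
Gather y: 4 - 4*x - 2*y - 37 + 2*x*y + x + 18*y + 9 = -3*x + y*(2*x + 16) - 24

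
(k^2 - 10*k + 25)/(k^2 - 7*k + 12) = (k^2 - 10*k + 25)/(k^2 - 7*k + 12)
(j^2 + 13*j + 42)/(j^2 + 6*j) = (j + 7)/j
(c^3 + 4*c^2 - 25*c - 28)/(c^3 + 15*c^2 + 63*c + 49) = (c - 4)/(c + 7)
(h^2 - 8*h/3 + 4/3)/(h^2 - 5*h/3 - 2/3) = (3*h - 2)/(3*h + 1)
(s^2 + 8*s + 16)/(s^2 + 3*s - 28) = (s^2 + 8*s + 16)/(s^2 + 3*s - 28)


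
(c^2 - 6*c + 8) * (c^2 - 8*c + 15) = c^4 - 14*c^3 + 71*c^2 - 154*c + 120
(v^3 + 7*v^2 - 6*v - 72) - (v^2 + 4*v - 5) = v^3 + 6*v^2 - 10*v - 67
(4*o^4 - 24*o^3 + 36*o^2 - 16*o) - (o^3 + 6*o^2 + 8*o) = 4*o^4 - 25*o^3 + 30*o^2 - 24*o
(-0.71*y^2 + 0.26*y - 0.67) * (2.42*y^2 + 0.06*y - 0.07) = -1.7182*y^4 + 0.5866*y^3 - 1.5561*y^2 - 0.0584*y + 0.0469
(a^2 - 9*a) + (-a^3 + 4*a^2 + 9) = -a^3 + 5*a^2 - 9*a + 9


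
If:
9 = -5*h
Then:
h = -9/5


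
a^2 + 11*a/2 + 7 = (a + 2)*(a + 7/2)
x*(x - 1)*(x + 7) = x^3 + 6*x^2 - 7*x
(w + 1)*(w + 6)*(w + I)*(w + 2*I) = w^4 + 7*w^3 + 3*I*w^3 + 4*w^2 + 21*I*w^2 - 14*w + 18*I*w - 12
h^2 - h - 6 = (h - 3)*(h + 2)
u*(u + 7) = u^2 + 7*u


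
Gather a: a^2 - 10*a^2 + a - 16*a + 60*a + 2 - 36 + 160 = -9*a^2 + 45*a + 126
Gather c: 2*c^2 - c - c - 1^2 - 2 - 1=2*c^2 - 2*c - 4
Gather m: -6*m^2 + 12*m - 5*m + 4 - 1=-6*m^2 + 7*m + 3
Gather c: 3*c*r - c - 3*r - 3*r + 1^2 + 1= c*(3*r - 1) - 6*r + 2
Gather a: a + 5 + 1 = a + 6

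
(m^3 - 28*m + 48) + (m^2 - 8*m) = m^3 + m^2 - 36*m + 48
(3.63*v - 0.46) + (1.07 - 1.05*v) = 2.58*v + 0.61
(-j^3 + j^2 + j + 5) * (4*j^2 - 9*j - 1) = -4*j^5 + 13*j^4 - 4*j^3 + 10*j^2 - 46*j - 5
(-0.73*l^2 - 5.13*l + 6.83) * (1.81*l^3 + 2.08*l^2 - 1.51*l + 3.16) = -1.3213*l^5 - 10.8037*l^4 + 2.7942*l^3 + 19.6459*l^2 - 26.5241*l + 21.5828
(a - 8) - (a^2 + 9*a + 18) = -a^2 - 8*a - 26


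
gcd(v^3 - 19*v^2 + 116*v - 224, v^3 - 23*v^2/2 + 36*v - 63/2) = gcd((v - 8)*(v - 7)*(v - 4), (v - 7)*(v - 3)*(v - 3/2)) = v - 7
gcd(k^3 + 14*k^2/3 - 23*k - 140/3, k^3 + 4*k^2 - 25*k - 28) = k^2 + 3*k - 28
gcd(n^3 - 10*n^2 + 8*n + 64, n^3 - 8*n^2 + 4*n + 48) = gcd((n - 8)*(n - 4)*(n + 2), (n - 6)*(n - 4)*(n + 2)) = n^2 - 2*n - 8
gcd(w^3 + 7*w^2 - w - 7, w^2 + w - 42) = w + 7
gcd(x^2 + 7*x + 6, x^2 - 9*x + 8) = 1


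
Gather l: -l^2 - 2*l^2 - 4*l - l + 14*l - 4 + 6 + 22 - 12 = -3*l^2 + 9*l + 12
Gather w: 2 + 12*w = 12*w + 2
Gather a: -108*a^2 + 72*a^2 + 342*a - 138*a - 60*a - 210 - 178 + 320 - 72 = -36*a^2 + 144*a - 140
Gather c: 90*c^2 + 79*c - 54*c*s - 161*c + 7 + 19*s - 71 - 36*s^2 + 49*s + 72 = 90*c^2 + c*(-54*s - 82) - 36*s^2 + 68*s + 8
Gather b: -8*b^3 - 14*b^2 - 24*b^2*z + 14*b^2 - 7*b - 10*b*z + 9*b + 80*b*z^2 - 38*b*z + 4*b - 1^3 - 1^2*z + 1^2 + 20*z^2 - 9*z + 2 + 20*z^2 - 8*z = -8*b^3 - 24*b^2*z + b*(80*z^2 - 48*z + 6) + 40*z^2 - 18*z + 2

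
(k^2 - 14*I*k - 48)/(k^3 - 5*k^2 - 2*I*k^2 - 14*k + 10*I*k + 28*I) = (k^2 - 14*I*k - 48)/(k^3 + k^2*(-5 - 2*I) + k*(-14 + 10*I) + 28*I)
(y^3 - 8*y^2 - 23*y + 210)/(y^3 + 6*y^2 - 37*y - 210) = (y - 7)/(y + 7)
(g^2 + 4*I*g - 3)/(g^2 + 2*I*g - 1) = (g + 3*I)/(g + I)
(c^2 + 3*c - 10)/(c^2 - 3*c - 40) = (c - 2)/(c - 8)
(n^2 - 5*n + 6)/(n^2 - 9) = (n - 2)/(n + 3)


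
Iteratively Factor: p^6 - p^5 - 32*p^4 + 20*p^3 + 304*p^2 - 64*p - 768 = (p - 4)*(p^5 + 3*p^4 - 20*p^3 - 60*p^2 + 64*p + 192) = (p - 4)*(p + 2)*(p^4 + p^3 - 22*p^2 - 16*p + 96) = (p - 4)*(p - 2)*(p + 2)*(p^3 + 3*p^2 - 16*p - 48) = (p - 4)*(p - 2)*(p + 2)*(p + 3)*(p^2 - 16) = (p - 4)^2*(p - 2)*(p + 2)*(p + 3)*(p + 4)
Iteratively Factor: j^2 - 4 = (j - 2)*(j + 2)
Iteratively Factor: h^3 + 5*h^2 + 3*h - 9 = (h - 1)*(h^2 + 6*h + 9) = (h - 1)*(h + 3)*(h + 3)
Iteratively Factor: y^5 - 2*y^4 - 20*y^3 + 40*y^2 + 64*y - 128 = (y + 4)*(y^4 - 6*y^3 + 4*y^2 + 24*y - 32) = (y - 2)*(y + 4)*(y^3 - 4*y^2 - 4*y + 16) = (y - 2)*(y + 2)*(y + 4)*(y^2 - 6*y + 8) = (y - 4)*(y - 2)*(y + 2)*(y + 4)*(y - 2)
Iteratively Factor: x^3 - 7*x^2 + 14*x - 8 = (x - 1)*(x^2 - 6*x + 8) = (x - 2)*(x - 1)*(x - 4)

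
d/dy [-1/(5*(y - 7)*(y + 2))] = (2*y - 5)/(5*(y - 7)^2*(y + 2)^2)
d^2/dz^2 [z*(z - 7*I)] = 2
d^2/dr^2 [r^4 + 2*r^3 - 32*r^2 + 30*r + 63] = 12*r^2 + 12*r - 64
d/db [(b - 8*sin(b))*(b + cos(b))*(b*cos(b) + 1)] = -(b - 8*sin(b))*(b + cos(b))*(b*sin(b) - cos(b)) - (b - 8*sin(b))*(b*cos(b) + 1)*(sin(b) - 1) - (b + cos(b))*(b*cos(b) + 1)*(8*cos(b) - 1)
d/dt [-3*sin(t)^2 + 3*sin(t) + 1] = -3*sin(2*t) + 3*cos(t)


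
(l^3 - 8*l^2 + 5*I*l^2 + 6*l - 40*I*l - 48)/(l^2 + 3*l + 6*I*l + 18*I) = (l^2 - l*(8 + I) + 8*I)/(l + 3)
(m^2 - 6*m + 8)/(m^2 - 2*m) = (m - 4)/m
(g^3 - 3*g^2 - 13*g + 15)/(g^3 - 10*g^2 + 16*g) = (g^3 - 3*g^2 - 13*g + 15)/(g*(g^2 - 10*g + 16))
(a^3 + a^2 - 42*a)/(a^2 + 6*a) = (a^2 + a - 42)/(a + 6)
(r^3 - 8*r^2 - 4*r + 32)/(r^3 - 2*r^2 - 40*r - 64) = (r - 2)/(r + 4)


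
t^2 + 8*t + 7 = (t + 1)*(t + 7)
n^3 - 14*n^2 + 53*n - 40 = (n - 8)*(n - 5)*(n - 1)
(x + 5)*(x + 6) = x^2 + 11*x + 30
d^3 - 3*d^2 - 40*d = d*(d - 8)*(d + 5)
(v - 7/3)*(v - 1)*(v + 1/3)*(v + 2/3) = v^4 - 7*v^3/3 - 7*v^2/9 + 43*v/27 + 14/27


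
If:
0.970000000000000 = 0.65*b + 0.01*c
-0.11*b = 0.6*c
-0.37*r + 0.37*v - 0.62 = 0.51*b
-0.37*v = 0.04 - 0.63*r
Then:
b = 1.50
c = -0.27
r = 5.47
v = 9.21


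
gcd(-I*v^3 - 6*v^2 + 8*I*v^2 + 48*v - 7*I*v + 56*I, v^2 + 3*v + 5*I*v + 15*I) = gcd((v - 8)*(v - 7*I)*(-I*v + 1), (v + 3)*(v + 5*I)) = 1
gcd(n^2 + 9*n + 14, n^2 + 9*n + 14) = n^2 + 9*n + 14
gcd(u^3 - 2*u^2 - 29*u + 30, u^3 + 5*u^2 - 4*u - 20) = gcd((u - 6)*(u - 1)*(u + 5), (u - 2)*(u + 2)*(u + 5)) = u + 5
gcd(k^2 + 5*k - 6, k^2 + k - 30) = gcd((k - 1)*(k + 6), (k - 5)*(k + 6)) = k + 6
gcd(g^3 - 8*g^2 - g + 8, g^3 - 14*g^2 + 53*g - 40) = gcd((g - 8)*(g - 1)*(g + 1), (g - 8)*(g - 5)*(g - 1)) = g^2 - 9*g + 8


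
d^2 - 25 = (d - 5)*(d + 5)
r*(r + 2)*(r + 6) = r^3 + 8*r^2 + 12*r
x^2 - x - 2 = (x - 2)*(x + 1)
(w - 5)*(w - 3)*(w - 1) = w^3 - 9*w^2 + 23*w - 15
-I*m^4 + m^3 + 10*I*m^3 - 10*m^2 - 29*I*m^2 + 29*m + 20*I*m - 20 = (m - 5)*(m - 4)*(m + I)*(-I*m + I)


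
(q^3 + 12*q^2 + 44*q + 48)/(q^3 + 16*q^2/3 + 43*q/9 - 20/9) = 9*(q^2 + 8*q + 12)/(9*q^2 + 12*q - 5)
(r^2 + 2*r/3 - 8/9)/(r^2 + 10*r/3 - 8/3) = (r + 4/3)/(r + 4)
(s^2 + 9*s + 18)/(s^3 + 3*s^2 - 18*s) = (s + 3)/(s*(s - 3))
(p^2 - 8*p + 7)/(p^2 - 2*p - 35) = (p - 1)/(p + 5)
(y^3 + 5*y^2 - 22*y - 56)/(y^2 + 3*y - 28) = y + 2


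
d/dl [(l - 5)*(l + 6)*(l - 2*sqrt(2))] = 3*l^2 - 4*sqrt(2)*l + 2*l - 30 - 2*sqrt(2)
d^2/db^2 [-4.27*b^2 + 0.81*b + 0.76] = -8.54000000000000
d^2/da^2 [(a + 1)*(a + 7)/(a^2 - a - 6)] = 2*(9*a^3 + 39*a^2 + 123*a + 37)/(a^6 - 3*a^5 - 15*a^4 + 35*a^3 + 90*a^2 - 108*a - 216)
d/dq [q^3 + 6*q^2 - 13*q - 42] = 3*q^2 + 12*q - 13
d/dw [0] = 0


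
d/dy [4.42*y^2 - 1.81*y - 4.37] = 8.84*y - 1.81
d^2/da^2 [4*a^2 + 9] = 8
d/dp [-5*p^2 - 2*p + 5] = -10*p - 2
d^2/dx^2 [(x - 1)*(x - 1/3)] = 2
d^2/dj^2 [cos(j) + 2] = -cos(j)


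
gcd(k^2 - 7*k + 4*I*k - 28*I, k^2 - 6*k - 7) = k - 7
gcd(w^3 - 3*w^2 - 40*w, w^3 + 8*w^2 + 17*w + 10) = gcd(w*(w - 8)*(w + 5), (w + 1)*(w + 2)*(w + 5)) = w + 5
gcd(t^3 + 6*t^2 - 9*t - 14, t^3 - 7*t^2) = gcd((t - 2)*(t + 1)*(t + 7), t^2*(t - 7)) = 1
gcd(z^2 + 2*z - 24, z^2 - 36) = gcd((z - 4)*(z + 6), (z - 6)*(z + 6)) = z + 6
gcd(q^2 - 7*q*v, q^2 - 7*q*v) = q^2 - 7*q*v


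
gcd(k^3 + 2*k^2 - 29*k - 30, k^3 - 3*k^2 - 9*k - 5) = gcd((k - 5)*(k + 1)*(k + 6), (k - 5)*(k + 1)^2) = k^2 - 4*k - 5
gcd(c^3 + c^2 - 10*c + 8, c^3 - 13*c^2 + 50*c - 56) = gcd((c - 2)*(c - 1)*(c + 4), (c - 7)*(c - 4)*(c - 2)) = c - 2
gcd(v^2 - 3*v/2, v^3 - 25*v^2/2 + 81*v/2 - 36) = v - 3/2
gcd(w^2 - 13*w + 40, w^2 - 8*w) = w - 8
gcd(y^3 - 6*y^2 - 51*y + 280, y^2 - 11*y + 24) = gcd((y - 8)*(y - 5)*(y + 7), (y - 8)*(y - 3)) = y - 8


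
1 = 1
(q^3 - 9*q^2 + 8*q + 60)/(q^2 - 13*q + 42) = (q^2 - 3*q - 10)/(q - 7)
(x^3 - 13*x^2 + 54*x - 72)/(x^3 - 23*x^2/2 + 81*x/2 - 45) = 2*(x - 4)/(2*x - 5)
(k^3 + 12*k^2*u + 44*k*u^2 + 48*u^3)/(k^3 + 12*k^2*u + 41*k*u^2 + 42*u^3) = (k^2 + 10*k*u + 24*u^2)/(k^2 + 10*k*u + 21*u^2)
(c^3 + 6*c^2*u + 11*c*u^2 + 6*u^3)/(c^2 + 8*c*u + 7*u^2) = (c^2 + 5*c*u + 6*u^2)/(c + 7*u)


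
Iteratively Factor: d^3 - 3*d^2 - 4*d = (d)*(d^2 - 3*d - 4) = d*(d - 4)*(d + 1)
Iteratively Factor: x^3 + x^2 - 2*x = (x)*(x^2 + x - 2) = x*(x - 1)*(x + 2)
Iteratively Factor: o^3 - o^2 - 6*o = (o)*(o^2 - o - 6) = o*(o - 3)*(o + 2)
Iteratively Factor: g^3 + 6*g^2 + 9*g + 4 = (g + 1)*(g^2 + 5*g + 4) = (g + 1)*(g + 4)*(g + 1)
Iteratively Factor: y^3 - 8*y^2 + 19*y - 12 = (y - 3)*(y^2 - 5*y + 4) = (y - 4)*(y - 3)*(y - 1)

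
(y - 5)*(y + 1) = y^2 - 4*y - 5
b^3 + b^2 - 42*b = b*(b - 6)*(b + 7)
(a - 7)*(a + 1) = a^2 - 6*a - 7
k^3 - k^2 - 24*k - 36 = (k - 6)*(k + 2)*(k + 3)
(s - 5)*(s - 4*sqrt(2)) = s^2 - 4*sqrt(2)*s - 5*s + 20*sqrt(2)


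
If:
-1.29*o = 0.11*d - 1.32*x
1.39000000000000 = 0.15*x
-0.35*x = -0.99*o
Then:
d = 72.78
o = 3.28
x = 9.27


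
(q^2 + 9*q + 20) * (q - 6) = q^3 + 3*q^2 - 34*q - 120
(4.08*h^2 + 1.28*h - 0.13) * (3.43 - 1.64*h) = -6.6912*h^3 + 11.8952*h^2 + 4.6036*h - 0.4459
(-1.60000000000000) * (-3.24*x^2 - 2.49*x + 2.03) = 5.184*x^2 + 3.984*x - 3.248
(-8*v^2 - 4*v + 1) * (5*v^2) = -40*v^4 - 20*v^3 + 5*v^2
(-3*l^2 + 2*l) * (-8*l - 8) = 24*l^3 + 8*l^2 - 16*l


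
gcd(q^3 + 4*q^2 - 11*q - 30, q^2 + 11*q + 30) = q + 5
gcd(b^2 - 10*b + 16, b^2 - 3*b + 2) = b - 2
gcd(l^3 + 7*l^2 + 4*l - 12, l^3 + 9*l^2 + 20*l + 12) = l^2 + 8*l + 12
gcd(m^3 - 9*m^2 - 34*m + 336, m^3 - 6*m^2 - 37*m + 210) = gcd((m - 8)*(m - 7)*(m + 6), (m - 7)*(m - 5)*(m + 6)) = m^2 - m - 42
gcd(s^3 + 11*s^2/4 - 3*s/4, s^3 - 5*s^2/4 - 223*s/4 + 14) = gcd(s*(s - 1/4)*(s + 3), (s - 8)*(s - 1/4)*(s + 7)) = s - 1/4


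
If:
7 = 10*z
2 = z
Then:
No Solution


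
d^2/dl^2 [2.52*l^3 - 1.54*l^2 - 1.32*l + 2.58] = 15.12*l - 3.08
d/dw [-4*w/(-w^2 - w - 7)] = 4*(7 - w^2)/(w^4 + 2*w^3 + 15*w^2 + 14*w + 49)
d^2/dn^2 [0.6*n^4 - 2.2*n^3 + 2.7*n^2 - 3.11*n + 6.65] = 7.2*n^2 - 13.2*n + 5.4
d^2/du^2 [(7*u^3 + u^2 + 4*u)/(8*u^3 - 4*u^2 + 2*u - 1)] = 2*(288*u^6 + 432*u^5 - 96*u^4 + 64*u^3 + 138*u^2 - 27*u + 9)/(512*u^9 - 768*u^8 + 768*u^7 - 640*u^6 + 384*u^5 - 192*u^4 + 80*u^3 - 24*u^2 + 6*u - 1)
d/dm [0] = 0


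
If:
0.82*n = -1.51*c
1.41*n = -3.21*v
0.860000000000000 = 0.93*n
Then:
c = -0.50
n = 0.92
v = -0.41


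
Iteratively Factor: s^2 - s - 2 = (s - 2)*(s + 1)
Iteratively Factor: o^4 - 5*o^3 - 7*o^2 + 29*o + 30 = (o - 3)*(o^3 - 2*o^2 - 13*o - 10) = (o - 3)*(o + 1)*(o^2 - 3*o - 10) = (o - 5)*(o - 3)*(o + 1)*(o + 2)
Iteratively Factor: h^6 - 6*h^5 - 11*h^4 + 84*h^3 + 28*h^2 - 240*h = (h)*(h^5 - 6*h^4 - 11*h^3 + 84*h^2 + 28*h - 240) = h*(h - 4)*(h^4 - 2*h^3 - 19*h^2 + 8*h + 60) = h*(h - 5)*(h - 4)*(h^3 + 3*h^2 - 4*h - 12) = h*(h - 5)*(h - 4)*(h + 3)*(h^2 - 4) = h*(h - 5)*(h - 4)*(h - 2)*(h + 3)*(h + 2)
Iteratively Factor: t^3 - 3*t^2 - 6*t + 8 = (t - 1)*(t^2 - 2*t - 8) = (t - 4)*(t - 1)*(t + 2)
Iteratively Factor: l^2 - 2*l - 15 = (l - 5)*(l + 3)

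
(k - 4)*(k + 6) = k^2 + 2*k - 24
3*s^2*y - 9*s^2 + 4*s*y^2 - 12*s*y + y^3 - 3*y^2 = (s + y)*(3*s + y)*(y - 3)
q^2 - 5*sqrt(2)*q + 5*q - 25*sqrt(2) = (q + 5)*(q - 5*sqrt(2))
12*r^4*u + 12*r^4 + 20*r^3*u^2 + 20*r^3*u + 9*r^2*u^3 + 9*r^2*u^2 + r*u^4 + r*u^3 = (r + u)*(2*r + u)*(6*r + u)*(r*u + r)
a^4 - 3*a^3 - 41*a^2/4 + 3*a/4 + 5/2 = (a - 5)*(a - 1/2)*(a + 1/2)*(a + 2)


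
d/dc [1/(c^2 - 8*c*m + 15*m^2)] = 2*(-c + 4*m)/(c^2 - 8*c*m + 15*m^2)^2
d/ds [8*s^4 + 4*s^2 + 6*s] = 32*s^3 + 8*s + 6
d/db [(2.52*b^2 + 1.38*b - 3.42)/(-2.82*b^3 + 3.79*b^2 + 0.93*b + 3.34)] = (7.1064*b^4 + 7.7832*b^3 - 31.8198*b^2 + 42.7572*b + 7.7898)/(7.9524*b^6 - 21.3756*b^5 + 9.1189*b^4 - 11.7882*b^3 + 26.1821*b^2 + 6.2124*b + 11.1556)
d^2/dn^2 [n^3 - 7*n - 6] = 6*n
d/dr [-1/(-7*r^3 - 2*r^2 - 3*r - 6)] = (-21*r^2 - 4*r - 3)/(7*r^3 + 2*r^2 + 3*r + 6)^2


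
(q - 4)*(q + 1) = q^2 - 3*q - 4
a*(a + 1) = a^2 + a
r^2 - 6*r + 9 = (r - 3)^2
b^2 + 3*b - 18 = (b - 3)*(b + 6)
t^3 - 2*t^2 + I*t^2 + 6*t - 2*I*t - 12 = (t - 2)*(t - 2*I)*(t + 3*I)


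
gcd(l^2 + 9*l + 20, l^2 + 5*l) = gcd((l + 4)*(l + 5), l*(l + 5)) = l + 5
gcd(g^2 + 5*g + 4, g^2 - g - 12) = 1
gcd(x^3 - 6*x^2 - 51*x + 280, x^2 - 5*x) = x - 5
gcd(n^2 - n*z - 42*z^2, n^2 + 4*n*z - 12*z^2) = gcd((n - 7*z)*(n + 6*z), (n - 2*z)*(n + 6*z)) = n + 6*z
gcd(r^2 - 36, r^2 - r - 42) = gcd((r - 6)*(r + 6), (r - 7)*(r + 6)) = r + 6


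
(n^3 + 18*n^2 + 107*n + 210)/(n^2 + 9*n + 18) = (n^2 + 12*n + 35)/(n + 3)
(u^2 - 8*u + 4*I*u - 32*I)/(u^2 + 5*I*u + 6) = (u^2 + 4*u*(-2 + I) - 32*I)/(u^2 + 5*I*u + 6)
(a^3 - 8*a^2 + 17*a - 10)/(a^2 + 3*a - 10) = (a^2 - 6*a + 5)/(a + 5)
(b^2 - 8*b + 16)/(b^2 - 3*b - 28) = (-b^2 + 8*b - 16)/(-b^2 + 3*b + 28)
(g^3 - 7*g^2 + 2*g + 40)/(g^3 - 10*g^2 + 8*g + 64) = (g - 5)/(g - 8)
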